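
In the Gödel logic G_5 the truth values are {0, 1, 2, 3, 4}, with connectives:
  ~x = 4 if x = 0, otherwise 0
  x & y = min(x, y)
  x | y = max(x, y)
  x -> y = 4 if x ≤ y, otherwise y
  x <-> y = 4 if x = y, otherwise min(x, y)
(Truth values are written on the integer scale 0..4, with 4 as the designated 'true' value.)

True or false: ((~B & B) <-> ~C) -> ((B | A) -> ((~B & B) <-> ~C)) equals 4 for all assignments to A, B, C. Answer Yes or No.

Yes

At A = 1, B = 3, C = 1, for instance:
~B = ~3 = 0
~B & B = 0 & 3 = 0
~C = ~1 = 0
(~B & B) <-> ~C = 0 <-> 0 = 4
B | A = 3 | 1 = 3
(B | A) -> ((~B & B) <-> ~C) = 3 -> 4 = 4
((~B & B) <-> ~C) -> ((B | A) -> ((~B & B) <-> ~C)) = 4 -> 4 = 4
and checking the remaining 124 assignments likewise gives ≥ 4 in every case.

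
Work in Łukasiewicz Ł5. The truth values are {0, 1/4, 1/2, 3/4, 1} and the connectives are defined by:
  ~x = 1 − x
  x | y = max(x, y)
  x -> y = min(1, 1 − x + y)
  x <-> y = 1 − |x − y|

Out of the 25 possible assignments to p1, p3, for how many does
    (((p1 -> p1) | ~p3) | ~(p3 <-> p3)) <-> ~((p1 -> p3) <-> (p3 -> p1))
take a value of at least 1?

value 1: 2 assignments (counts)
value 3/4: 4 assignments
value 1/2: 6 assignments
value 1/4: 8 assignments
value 0: 5 assignments
So 2 of the 25 assignments meet the threshold.

2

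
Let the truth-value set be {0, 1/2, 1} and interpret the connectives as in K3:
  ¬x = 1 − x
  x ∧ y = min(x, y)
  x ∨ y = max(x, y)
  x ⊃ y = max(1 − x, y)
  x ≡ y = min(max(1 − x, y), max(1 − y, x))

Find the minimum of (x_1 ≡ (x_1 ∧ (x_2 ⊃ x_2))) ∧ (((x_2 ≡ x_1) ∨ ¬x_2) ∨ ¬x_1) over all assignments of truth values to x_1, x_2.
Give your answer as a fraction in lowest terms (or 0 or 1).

1/2

Take x_1 = 1/2, x_2 = 0:
x_2 ⊃ x_2 = 0 ⊃ 0 = 1
x_1 ∧ (x_2 ⊃ x_2) = 1/2 ∧ 1 = 1/2
x_1 ≡ (x_1 ∧ (x_2 ⊃ x_2)) = 1/2 ≡ 1/2 = 1/2
x_2 ≡ x_1 = 0 ≡ 1/2 = 1/2
¬x_2 = ¬0 = 1
(x_2 ≡ x_1) ∨ ¬x_2 = 1/2 ∨ 1 = 1
¬x_1 = ¬1/2 = 1/2
((x_2 ≡ x_1) ∨ ¬x_2) ∨ ¬x_1 = 1 ∨ 1/2 = 1
(x_1 ≡ (x_1 ∧ (x_2 ⊃ x_2))) ∧ (((x_2 ≡ x_1) ∨ ¬x_2) ∨ ¬x_1) = 1/2 ∧ 1 = 1/2
No assignment yields a value below 1/2, so this is the minimum.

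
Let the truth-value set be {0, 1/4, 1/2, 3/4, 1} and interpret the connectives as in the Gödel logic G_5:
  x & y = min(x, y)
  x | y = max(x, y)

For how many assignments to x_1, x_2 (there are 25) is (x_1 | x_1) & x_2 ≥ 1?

1

value 1: 1 assignment (counts)
value 3/4: 3 assignments
value 1/2: 5 assignments
value 1/4: 7 assignments
value 0: 9 assignments
So 1 of the 25 assignments meets the threshold.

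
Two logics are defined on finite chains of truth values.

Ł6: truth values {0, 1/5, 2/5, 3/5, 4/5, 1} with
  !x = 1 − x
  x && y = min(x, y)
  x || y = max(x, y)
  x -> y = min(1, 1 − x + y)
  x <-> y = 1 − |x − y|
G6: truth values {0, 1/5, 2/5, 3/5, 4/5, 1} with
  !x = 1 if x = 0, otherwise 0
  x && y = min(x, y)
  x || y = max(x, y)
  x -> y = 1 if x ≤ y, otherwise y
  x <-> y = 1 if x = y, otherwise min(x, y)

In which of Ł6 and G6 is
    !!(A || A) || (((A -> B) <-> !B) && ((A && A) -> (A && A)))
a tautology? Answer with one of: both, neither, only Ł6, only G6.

neither

In Ł6: at A = 0, B = 1/5 the value is 4/5 — not a tautology.
In G6: at A = 0, B = 1/5 the value is 0 — not a tautology.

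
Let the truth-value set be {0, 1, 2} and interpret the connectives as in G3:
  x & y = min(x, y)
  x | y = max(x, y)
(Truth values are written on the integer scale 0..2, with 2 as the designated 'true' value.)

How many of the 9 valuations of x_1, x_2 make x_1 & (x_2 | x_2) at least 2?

x_1 = 0, x_2 = 0 ↦ 0  <
x_1 = 0, x_2 = 1 ↦ 0  <
x_1 = 0, x_2 = 2 ↦ 0  <
x_1 = 1, x_2 = 0 ↦ 0  <
x_1 = 1, x_2 = 1 ↦ 1  <
x_1 = 1, x_2 = 2 ↦ 1  <
x_1 = 2, x_2 = 0 ↦ 0  <
x_1 = 2, x_2 = 1 ↦ 1  <
x_1 = 2, x_2 = 2 ↦ 2  ≥
So 1 of the 9 assignments meets the threshold.

1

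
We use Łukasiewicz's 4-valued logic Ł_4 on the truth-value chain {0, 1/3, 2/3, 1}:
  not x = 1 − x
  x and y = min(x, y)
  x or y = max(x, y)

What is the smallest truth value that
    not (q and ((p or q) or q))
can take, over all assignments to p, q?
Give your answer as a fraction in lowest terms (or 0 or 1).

Take p = 0, q = 1:
p or q = 0 or 1 = 1
(p or q) or q = 1 or 1 = 1
q and ((p or q) or q) = 1 and 1 = 1
not (q and ((p or q) or q)) = not 1 = 0
No assignment yields a value below 0, so this is the minimum.

0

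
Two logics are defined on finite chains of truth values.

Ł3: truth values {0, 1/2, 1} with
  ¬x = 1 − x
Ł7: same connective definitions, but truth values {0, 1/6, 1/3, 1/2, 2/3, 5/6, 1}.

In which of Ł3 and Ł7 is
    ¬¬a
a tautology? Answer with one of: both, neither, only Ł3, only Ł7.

neither

In Ł3: at a = 0 the value is 0 — not a tautology.
In Ł7: at a = 0 the value is 0 — not a tautology.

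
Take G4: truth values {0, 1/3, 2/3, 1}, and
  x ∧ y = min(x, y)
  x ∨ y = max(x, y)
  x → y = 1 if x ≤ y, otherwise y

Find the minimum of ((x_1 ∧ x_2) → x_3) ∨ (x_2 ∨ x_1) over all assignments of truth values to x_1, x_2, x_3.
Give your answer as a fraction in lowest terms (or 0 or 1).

Take x_1 = 1/3, x_2 = 1/3, x_3 = 0:
x_1 ∧ x_2 = 1/3 ∧ 1/3 = 1/3
(x_1 ∧ x_2) → x_3 = 1/3 → 0 = 0
x_2 ∨ x_1 = 1/3 ∨ 1/3 = 1/3
((x_1 ∧ x_2) → x_3) ∨ (x_2 ∨ x_1) = 0 ∨ 1/3 = 1/3
No assignment yields a value below 1/3, so this is the minimum.

1/3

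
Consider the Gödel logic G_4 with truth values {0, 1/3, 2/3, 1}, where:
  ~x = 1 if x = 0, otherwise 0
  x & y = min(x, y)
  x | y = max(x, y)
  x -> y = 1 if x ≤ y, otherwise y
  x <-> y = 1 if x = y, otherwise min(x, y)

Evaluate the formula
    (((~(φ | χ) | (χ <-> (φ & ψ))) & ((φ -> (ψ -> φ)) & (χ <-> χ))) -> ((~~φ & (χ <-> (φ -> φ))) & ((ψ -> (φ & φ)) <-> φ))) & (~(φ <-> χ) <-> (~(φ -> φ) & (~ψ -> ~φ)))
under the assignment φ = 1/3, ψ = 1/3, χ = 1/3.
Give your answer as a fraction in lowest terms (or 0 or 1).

1/3

φ | χ = 1/3 | 1/3 = 1/3
~(φ | χ) = ~1/3 = 0
φ & ψ = 1/3 & 1/3 = 1/3
χ <-> (φ & ψ) = 1/3 <-> 1/3 = 1
~(φ | χ) | (χ <-> (φ & ψ)) = 0 | 1 = 1
ψ -> φ = 1/3 -> 1/3 = 1
φ -> (ψ -> φ) = 1/3 -> 1 = 1
χ <-> χ = 1/3 <-> 1/3 = 1
(φ -> (ψ -> φ)) & (χ <-> χ) = 1 & 1 = 1
(~(φ | χ) | (χ <-> (φ & ψ))) & ((φ -> (ψ -> φ)) & (χ <-> χ)) = 1 & 1 = 1
~φ = ~1/3 = 0
~~φ = ~0 = 1
φ -> φ = 1/3 -> 1/3 = 1
χ <-> (φ -> φ) = 1/3 <-> 1 = 1/3
~~φ & (χ <-> (φ -> φ)) = 1 & 1/3 = 1/3
φ & φ = 1/3 & 1/3 = 1/3
ψ -> (φ & φ) = 1/3 -> 1/3 = 1
(ψ -> (φ & φ)) <-> φ = 1 <-> 1/3 = 1/3
(~~φ & (χ <-> (φ -> φ))) & ((ψ -> (φ & φ)) <-> φ) = 1/3 & 1/3 = 1/3
((~(φ | χ) | (χ <-> (φ & ψ))) & ((φ -> (ψ -> φ)) & (χ <-> χ))) -> ((~~φ & (χ <-> (φ -> φ))) & ((ψ -> (φ & φ)) <-> φ)) = 1 -> 1/3 = 1/3
φ <-> χ = 1/3 <-> 1/3 = 1
~(φ <-> χ) = ~1 = 0
φ -> φ = 1/3 -> 1/3 = 1
~(φ -> φ) = ~1 = 0
~ψ = ~1/3 = 0
~φ = ~1/3 = 0
~ψ -> ~φ = 0 -> 0 = 1
~(φ -> φ) & (~ψ -> ~φ) = 0 & 1 = 0
~(φ <-> χ) <-> (~(φ -> φ) & (~ψ -> ~φ)) = 0 <-> 0 = 1
(((~(φ | χ) | (χ <-> (φ & ψ))) & ((φ -> (ψ -> φ)) & (χ <-> χ))) -> ((~~φ & (χ <-> (φ -> φ))) & ((ψ -> (φ & φ)) <-> φ))) & (~(φ <-> χ) <-> (~(φ -> φ) & (~ψ -> ~φ))) = 1/3 & 1 = 1/3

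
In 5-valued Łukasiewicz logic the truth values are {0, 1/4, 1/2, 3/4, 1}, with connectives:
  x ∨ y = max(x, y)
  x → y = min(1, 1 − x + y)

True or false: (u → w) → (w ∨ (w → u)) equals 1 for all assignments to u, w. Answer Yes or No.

Counterexample: take u = 0, w = 1/4.
u → w = 0 → 1/4 = 1
w → u = 1/4 → 0 = 3/4
w ∨ (w → u) = 1/4 ∨ 3/4 = 3/4
(u → w) → (w ∨ (w → u)) = 1 → 3/4 = 3/4
This gives 3/4 ≠ 1.

No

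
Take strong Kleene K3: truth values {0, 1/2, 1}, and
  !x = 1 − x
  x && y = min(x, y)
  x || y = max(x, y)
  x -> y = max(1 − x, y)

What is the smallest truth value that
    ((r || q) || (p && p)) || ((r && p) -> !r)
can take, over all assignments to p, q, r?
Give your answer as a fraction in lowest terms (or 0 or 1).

Take p = 1/2, q = 0, r = 1/2:
r || q = 1/2 || 0 = 1/2
p && p = 1/2 && 1/2 = 1/2
(r || q) || (p && p) = 1/2 || 1/2 = 1/2
r && p = 1/2 && 1/2 = 1/2
!r = !1/2 = 1/2
(r && p) -> !r = 1/2 -> 1/2 = 1/2
((r || q) || (p && p)) || ((r && p) -> !r) = 1/2 || 1/2 = 1/2
No assignment yields a value below 1/2, so this is the minimum.

1/2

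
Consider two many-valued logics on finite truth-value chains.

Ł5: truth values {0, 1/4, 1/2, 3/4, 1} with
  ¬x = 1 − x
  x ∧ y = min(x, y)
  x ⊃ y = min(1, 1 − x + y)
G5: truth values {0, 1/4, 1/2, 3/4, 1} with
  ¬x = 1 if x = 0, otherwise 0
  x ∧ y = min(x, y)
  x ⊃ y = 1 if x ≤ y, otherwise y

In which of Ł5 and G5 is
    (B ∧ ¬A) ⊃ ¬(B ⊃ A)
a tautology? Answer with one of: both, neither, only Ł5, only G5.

only G5

In Ł5: at A = 1/4, B = 1/4 the value is 3/4 — not a tautology.
In G5: every assignment gives 1 — tautology.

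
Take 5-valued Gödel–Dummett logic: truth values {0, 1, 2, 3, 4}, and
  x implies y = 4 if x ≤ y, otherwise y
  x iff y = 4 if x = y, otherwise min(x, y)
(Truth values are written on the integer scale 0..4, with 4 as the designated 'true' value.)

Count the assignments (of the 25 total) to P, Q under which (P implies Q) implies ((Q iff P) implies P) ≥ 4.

21

value 4: 21 assignments (counts)
value 3: 1 assignment
value 2: 1 assignment
value 1: 1 assignment
value 0: 1 assignment
So 21 of the 25 assignments meet the threshold.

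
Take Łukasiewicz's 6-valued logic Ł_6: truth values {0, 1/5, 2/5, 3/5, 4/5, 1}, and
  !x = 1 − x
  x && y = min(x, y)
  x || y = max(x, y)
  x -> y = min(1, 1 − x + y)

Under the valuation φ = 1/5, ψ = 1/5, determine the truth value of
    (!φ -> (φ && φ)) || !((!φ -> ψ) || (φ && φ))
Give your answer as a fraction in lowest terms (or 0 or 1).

!φ = !1/5 = 4/5
φ && φ = 1/5 && 1/5 = 1/5
!φ -> (φ && φ) = 4/5 -> 1/5 = 2/5
!φ = !1/5 = 4/5
!φ -> ψ = 4/5 -> 1/5 = 2/5
φ && φ = 1/5 && 1/5 = 1/5
(!φ -> ψ) || (φ && φ) = 2/5 || 1/5 = 2/5
!((!φ -> ψ) || (φ && φ)) = !2/5 = 3/5
(!φ -> (φ && φ)) || !((!φ -> ψ) || (φ && φ)) = 2/5 || 3/5 = 3/5

3/5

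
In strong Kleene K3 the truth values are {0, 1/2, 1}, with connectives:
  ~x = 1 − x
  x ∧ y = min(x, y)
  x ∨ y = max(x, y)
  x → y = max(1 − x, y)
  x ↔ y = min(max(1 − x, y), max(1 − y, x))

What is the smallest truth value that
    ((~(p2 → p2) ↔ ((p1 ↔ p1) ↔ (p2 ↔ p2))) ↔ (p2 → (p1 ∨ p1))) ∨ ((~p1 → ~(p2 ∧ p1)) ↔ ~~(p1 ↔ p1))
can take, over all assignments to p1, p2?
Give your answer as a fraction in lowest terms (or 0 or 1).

Take p1 = 1/2, p2 = 0:
p2 → p2 = 0 → 0 = 1
~(p2 → p2) = ~1 = 0
p1 ↔ p1 = 1/2 ↔ 1/2 = 1/2
p2 ↔ p2 = 0 ↔ 0 = 1
(p1 ↔ p1) ↔ (p2 ↔ p2) = 1/2 ↔ 1 = 1/2
~(p2 → p2) ↔ ((p1 ↔ p1) ↔ (p2 ↔ p2)) = 0 ↔ 1/2 = 1/2
p1 ∨ p1 = 1/2 ∨ 1/2 = 1/2
p2 → (p1 ∨ p1) = 0 → 1/2 = 1
(~(p2 → p2) ↔ ((p1 ↔ p1) ↔ (p2 ↔ p2))) ↔ (p2 → (p1 ∨ p1)) = 1/2 ↔ 1 = 1/2
~p1 = ~1/2 = 1/2
p2 ∧ p1 = 0 ∧ 1/2 = 0
~(p2 ∧ p1) = ~0 = 1
~p1 → ~(p2 ∧ p1) = 1/2 → 1 = 1
p1 ↔ p1 = 1/2 ↔ 1/2 = 1/2
~(p1 ↔ p1) = ~1/2 = 1/2
~~(p1 ↔ p1) = ~1/2 = 1/2
(~p1 → ~(p2 ∧ p1)) ↔ ~~(p1 ↔ p1) = 1 ↔ 1/2 = 1/2
((~(p2 → p2) ↔ ((p1 ↔ p1) ↔ (p2 ↔ p2))) ↔ (p2 → (p1 ∨ p1))) ∨ ((~p1 → ~(p2 ∧ p1)) ↔ ~~(p1 ↔ p1)) = 1/2 ∨ 1/2 = 1/2
No assignment yields a value below 1/2, so this is the minimum.

1/2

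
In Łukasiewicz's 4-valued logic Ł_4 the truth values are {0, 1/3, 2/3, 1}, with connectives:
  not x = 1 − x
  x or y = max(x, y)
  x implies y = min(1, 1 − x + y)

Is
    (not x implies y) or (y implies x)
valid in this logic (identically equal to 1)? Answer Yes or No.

Counterexample: take x = 0, y = 1/3.
not x = not 0 = 1
not x implies y = 1 implies 1/3 = 1/3
y implies x = 1/3 implies 0 = 2/3
(not x implies y) or (y implies x) = 1/3 or 2/3 = 2/3
This gives 2/3 ≠ 1.

No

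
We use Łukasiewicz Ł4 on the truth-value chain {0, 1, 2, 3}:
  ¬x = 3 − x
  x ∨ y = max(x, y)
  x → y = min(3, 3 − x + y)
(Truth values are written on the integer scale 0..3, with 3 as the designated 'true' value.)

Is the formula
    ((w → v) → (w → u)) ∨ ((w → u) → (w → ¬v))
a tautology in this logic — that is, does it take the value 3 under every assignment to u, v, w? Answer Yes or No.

Counterexample: take u = 1, v = 3, w = 2.
w → v = 2 → 3 = 3
w → u = 2 → 1 = 2
(w → v) → (w → u) = 3 → 2 = 2
w → u = 2 → 1 = 2
¬v = ¬3 = 0
w → ¬v = 2 → 0 = 1
(w → u) → (w → ¬v) = 2 → 1 = 2
((w → v) → (w → u)) ∨ ((w → u) → (w → ¬v)) = 2 ∨ 2 = 2
This gives 2 ≠ 3.

No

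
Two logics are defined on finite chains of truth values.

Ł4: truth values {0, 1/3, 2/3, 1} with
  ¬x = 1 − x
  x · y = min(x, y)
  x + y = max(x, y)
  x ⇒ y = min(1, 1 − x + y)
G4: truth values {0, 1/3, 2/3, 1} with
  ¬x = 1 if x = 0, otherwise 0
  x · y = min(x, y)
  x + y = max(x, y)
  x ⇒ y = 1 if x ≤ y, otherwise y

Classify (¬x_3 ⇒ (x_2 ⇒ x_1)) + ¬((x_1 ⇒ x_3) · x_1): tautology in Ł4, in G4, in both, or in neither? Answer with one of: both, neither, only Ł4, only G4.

only G4

In Ł4: at x_1 = 1/3, x_2 = 2/3, x_3 = 0 the value is 2/3 — not a tautology.
In G4: every assignment gives 1 — tautology.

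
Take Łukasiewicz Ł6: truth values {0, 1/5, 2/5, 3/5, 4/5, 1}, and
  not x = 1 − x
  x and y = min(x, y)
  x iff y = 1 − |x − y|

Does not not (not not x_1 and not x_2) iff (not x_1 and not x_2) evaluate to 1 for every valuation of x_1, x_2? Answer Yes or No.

Counterexample: take x_1 = 0, x_2 = 0.
not x_1 = not 0 = 1
not not x_1 = not 1 = 0
not x_2 = not 0 = 1
not not x_1 and not x_2 = 0 and 1 = 0
not (not not x_1 and not x_2) = not 0 = 1
not not (not not x_1 and not x_2) = not 1 = 0
not x_1 = not 0 = 1
not x_2 = not 0 = 1
not x_1 and not x_2 = 1 and 1 = 1
not not (not not x_1 and not x_2) iff (not x_1 and not x_2) = 0 iff 1 = 0
This gives 0 ≠ 1.

No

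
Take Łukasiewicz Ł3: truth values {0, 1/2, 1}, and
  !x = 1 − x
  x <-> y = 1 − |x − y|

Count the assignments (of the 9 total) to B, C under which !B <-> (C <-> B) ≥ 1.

4

B = 0, C = 0 ↦ 1  ≥
B = 0, C = 1/2 ↦ 1/2  <
B = 0, C = 1 ↦ 0  <
B = 1/2, C = 0 ↦ 1  ≥
B = 1/2, C = 1/2 ↦ 1/2  <
B = 1/2, C = 1 ↦ 1  ≥
B = 1, C = 0 ↦ 1  ≥
B = 1, C = 1/2 ↦ 1/2  <
B = 1, C = 1 ↦ 0  <
So 4 of the 9 assignments meet the threshold.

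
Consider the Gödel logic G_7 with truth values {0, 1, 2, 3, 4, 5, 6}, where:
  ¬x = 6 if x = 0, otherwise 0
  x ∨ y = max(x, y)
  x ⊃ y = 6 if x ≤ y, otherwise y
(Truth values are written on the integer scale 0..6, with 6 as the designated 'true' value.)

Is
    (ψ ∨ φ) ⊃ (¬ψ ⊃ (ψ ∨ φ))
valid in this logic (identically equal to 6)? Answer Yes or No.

At φ = 5, ψ = 4, for instance:
ψ ∨ φ = 4 ∨ 5 = 5
¬ψ = ¬4 = 0
¬ψ ⊃ (ψ ∨ φ) = 0 ⊃ 5 = 6
(ψ ∨ φ) ⊃ (¬ψ ⊃ (ψ ∨ φ)) = 5 ⊃ 6 = 6
and checking the remaining 48 assignments likewise gives ≥ 6 in every case.

Yes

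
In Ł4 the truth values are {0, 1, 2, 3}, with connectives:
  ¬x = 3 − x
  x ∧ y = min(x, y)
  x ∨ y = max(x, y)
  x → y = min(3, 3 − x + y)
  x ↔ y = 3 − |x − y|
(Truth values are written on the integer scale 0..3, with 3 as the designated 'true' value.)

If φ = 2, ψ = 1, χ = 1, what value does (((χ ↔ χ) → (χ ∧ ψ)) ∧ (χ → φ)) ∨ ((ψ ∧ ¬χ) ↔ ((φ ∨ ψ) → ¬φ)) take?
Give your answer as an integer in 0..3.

2

χ ↔ χ = 1 ↔ 1 = 3
χ ∧ ψ = 1 ∧ 1 = 1
(χ ↔ χ) → (χ ∧ ψ) = 3 → 1 = 1
χ → φ = 1 → 2 = 3
((χ ↔ χ) → (χ ∧ ψ)) ∧ (χ → φ) = 1 ∧ 3 = 1
¬χ = ¬1 = 2
ψ ∧ ¬χ = 1 ∧ 2 = 1
φ ∨ ψ = 2 ∨ 1 = 2
¬φ = ¬2 = 1
(φ ∨ ψ) → ¬φ = 2 → 1 = 2
(ψ ∧ ¬χ) ↔ ((φ ∨ ψ) → ¬φ) = 1 ↔ 2 = 2
(((χ ↔ χ) → (χ ∧ ψ)) ∧ (χ → φ)) ∨ ((ψ ∧ ¬χ) ↔ ((φ ∨ ψ) → ¬φ)) = 1 ∨ 2 = 2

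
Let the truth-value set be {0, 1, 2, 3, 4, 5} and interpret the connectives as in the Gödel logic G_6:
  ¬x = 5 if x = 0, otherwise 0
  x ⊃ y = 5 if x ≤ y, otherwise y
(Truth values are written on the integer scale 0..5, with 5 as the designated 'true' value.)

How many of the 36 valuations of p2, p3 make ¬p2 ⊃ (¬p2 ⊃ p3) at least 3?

value 5: 31 assignments (counts)
value 4: 1 assignment (counts)
value 3: 1 assignment (counts)
value 2: 1 assignment
value 1: 1 assignment
value 0: 1 assignment
So 33 of the 36 assignments meet the threshold.

33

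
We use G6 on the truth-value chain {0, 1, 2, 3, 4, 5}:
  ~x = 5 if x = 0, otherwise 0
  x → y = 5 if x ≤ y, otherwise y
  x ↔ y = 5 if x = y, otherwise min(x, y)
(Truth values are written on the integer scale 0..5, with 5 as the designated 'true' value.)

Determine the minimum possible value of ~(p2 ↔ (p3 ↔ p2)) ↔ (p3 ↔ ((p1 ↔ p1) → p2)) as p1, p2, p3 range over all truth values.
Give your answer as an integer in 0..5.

0

Take p1 = 0, p2 = 1, p3 = 0:
p3 ↔ p2 = 0 ↔ 1 = 0
p2 ↔ (p3 ↔ p2) = 1 ↔ 0 = 0
~(p2 ↔ (p3 ↔ p2)) = ~0 = 5
p1 ↔ p1 = 0 ↔ 0 = 5
(p1 ↔ p1) → p2 = 5 → 1 = 1
p3 ↔ ((p1 ↔ p1) → p2) = 0 ↔ 1 = 0
~(p2 ↔ (p3 ↔ p2)) ↔ (p3 ↔ ((p1 ↔ p1) → p2)) = 5 ↔ 0 = 0
No assignment yields a value below 0, so this is the minimum.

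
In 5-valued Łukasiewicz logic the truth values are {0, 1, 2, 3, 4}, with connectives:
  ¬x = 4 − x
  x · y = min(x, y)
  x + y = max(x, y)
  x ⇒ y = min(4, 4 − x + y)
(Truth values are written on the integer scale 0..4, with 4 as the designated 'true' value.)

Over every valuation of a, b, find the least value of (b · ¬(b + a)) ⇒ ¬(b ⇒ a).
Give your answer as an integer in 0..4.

2

Take a = 2, b = 2:
b + a = 2 + 2 = 2
¬(b + a) = ¬2 = 2
b · ¬(b + a) = 2 · 2 = 2
b ⇒ a = 2 ⇒ 2 = 4
¬(b ⇒ a) = ¬4 = 0
(b · ¬(b + a)) ⇒ ¬(b ⇒ a) = 2 ⇒ 0 = 2
No assignment yields a value below 2, so this is the minimum.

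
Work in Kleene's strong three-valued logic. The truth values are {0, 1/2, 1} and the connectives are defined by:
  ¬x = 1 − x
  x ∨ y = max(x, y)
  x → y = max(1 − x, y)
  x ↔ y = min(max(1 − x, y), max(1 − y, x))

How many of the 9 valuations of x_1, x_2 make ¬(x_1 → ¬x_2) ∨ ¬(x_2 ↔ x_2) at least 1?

1

x_1 = 0, x_2 = 0 ↦ 0  <
x_1 = 0, x_2 = 1/2 ↦ 1/2  <
x_1 = 0, x_2 = 1 ↦ 0  <
x_1 = 1/2, x_2 = 0 ↦ 0  <
x_1 = 1/2, x_2 = 1/2 ↦ 1/2  <
x_1 = 1/2, x_2 = 1 ↦ 1/2  <
x_1 = 1, x_2 = 0 ↦ 0  <
x_1 = 1, x_2 = 1/2 ↦ 1/2  <
x_1 = 1, x_2 = 1 ↦ 1  ≥
So 1 of the 9 assignments meets the threshold.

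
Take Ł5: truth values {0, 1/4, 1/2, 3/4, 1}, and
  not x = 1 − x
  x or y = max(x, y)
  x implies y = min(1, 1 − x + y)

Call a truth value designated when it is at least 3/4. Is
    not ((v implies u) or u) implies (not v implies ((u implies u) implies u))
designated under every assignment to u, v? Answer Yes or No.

At u = 0, v = 1/2, for instance:
v implies u = 1/2 implies 0 = 1/2
(v implies u) or u = 1/2 or 0 = 1/2
not ((v implies u) or u) = not 1/2 = 1/2
not v = not 1/2 = 1/2
u implies u = 0 implies 0 = 1
(u implies u) implies u = 1 implies 0 = 0
not v implies ((u implies u) implies u) = 1/2 implies 0 = 1/2
not ((v implies u) or u) implies (not v implies ((u implies u) implies u)) = 1/2 implies 1/2 = 1
and checking the remaining 24 assignments likewise gives ≥ 3/4 in every case.

Yes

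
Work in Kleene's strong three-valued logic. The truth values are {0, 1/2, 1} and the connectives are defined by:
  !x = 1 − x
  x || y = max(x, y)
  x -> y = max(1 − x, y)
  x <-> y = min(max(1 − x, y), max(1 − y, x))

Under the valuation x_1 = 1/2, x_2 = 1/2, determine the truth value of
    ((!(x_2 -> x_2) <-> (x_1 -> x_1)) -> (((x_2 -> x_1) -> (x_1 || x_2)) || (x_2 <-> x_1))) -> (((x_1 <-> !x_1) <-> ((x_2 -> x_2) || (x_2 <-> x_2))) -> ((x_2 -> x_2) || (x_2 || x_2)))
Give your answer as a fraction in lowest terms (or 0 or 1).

x_2 -> x_2 = 1/2 -> 1/2 = 1/2
!(x_2 -> x_2) = !1/2 = 1/2
x_1 -> x_1 = 1/2 -> 1/2 = 1/2
!(x_2 -> x_2) <-> (x_1 -> x_1) = 1/2 <-> 1/2 = 1/2
x_2 -> x_1 = 1/2 -> 1/2 = 1/2
x_1 || x_2 = 1/2 || 1/2 = 1/2
(x_2 -> x_1) -> (x_1 || x_2) = 1/2 -> 1/2 = 1/2
x_2 <-> x_1 = 1/2 <-> 1/2 = 1/2
((x_2 -> x_1) -> (x_1 || x_2)) || (x_2 <-> x_1) = 1/2 || 1/2 = 1/2
(!(x_2 -> x_2) <-> (x_1 -> x_1)) -> (((x_2 -> x_1) -> (x_1 || x_2)) || (x_2 <-> x_1)) = 1/2 -> 1/2 = 1/2
!x_1 = !1/2 = 1/2
x_1 <-> !x_1 = 1/2 <-> 1/2 = 1/2
x_2 -> x_2 = 1/2 -> 1/2 = 1/2
x_2 <-> x_2 = 1/2 <-> 1/2 = 1/2
(x_2 -> x_2) || (x_2 <-> x_2) = 1/2 || 1/2 = 1/2
(x_1 <-> !x_1) <-> ((x_2 -> x_2) || (x_2 <-> x_2)) = 1/2 <-> 1/2 = 1/2
x_2 -> x_2 = 1/2 -> 1/2 = 1/2
x_2 || x_2 = 1/2 || 1/2 = 1/2
(x_2 -> x_2) || (x_2 || x_2) = 1/2 || 1/2 = 1/2
((x_1 <-> !x_1) <-> ((x_2 -> x_2) || (x_2 <-> x_2))) -> ((x_2 -> x_2) || (x_2 || x_2)) = 1/2 -> 1/2 = 1/2
((!(x_2 -> x_2) <-> (x_1 -> x_1)) -> (((x_2 -> x_1) -> (x_1 || x_2)) || (x_2 <-> x_1))) -> (((x_1 <-> !x_1) <-> ((x_2 -> x_2) || (x_2 <-> x_2))) -> ((x_2 -> x_2) || (x_2 || x_2))) = 1/2 -> 1/2 = 1/2

1/2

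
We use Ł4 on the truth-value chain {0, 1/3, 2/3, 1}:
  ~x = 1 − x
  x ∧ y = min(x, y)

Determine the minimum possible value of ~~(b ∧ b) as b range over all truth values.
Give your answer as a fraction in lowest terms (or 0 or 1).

0

Take b = 0:
b ∧ b = 0 ∧ 0 = 0
~(b ∧ b) = ~0 = 1
~~(b ∧ b) = ~1 = 0
No assignment yields a value below 0, so this is the minimum.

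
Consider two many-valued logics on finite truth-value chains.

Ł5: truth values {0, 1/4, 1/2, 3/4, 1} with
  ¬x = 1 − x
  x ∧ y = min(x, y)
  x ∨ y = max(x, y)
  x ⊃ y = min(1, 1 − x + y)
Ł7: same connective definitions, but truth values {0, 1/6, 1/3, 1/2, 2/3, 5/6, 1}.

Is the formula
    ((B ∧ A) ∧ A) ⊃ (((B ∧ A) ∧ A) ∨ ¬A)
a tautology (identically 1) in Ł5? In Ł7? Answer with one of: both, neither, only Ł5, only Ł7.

both

In Ł5: every assignment gives 1 — tautology.
In Ł7: every assignment gives 1 — tautology.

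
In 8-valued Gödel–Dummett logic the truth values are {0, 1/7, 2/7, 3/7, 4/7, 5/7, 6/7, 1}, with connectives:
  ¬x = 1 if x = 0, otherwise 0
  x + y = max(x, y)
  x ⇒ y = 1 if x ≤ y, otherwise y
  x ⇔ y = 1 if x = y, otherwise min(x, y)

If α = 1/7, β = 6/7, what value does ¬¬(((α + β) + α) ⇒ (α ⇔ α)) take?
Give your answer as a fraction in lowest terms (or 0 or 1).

1

α + β = 1/7 + 6/7 = 6/7
(α + β) + α = 6/7 + 1/7 = 6/7
α ⇔ α = 1/7 ⇔ 1/7 = 1
((α + β) + α) ⇒ (α ⇔ α) = 6/7 ⇒ 1 = 1
¬(((α + β) + α) ⇒ (α ⇔ α)) = ¬1 = 0
¬¬(((α + β) + α) ⇒ (α ⇔ α)) = ¬0 = 1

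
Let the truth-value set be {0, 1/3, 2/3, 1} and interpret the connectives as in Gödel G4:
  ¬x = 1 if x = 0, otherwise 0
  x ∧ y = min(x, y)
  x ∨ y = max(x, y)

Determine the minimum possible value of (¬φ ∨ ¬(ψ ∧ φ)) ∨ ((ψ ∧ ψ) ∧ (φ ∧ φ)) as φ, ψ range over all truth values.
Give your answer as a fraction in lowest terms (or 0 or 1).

Take φ = 1/3, ψ = 1/3:
¬φ = ¬1/3 = 0
ψ ∧ φ = 1/3 ∧ 1/3 = 1/3
¬(ψ ∧ φ) = ¬1/3 = 0
¬φ ∨ ¬(ψ ∧ φ) = 0 ∨ 0 = 0
ψ ∧ ψ = 1/3 ∧ 1/3 = 1/3
φ ∧ φ = 1/3 ∧ 1/3 = 1/3
(ψ ∧ ψ) ∧ (φ ∧ φ) = 1/3 ∧ 1/3 = 1/3
(¬φ ∨ ¬(ψ ∧ φ)) ∨ ((ψ ∧ ψ) ∧ (φ ∧ φ)) = 0 ∨ 1/3 = 1/3
No assignment yields a value below 1/3, so this is the minimum.

1/3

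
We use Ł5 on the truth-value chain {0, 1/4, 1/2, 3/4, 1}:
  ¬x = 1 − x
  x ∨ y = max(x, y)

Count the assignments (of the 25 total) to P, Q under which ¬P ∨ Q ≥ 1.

value 1: 9 assignments (counts)
value 3/4: 7 assignments
value 1/2: 5 assignments
value 1/4: 3 assignments
value 0: 1 assignment
So 9 of the 25 assignments meet the threshold.

9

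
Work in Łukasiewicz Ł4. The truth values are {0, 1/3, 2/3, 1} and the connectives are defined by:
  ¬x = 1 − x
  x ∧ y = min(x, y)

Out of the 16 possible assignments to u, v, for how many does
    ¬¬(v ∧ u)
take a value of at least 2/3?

4

u = 0, v = 0 ↦ 0  <
u = 0, v = 1/3 ↦ 0  <
u = 0, v = 2/3 ↦ 0  <
u = 0, v = 1 ↦ 0  <
u = 1/3, v = 0 ↦ 0  <
u = 1/3, v = 1/3 ↦ 1/3  <
u = 1/3, v = 2/3 ↦ 1/3  <
u = 1/3, v = 1 ↦ 1/3  <
u = 2/3, v = 0 ↦ 0  <
u = 2/3, v = 1/3 ↦ 1/3  <
u = 2/3, v = 2/3 ↦ 2/3  ≥
u = 2/3, v = 1 ↦ 2/3  ≥
u = 1, v = 0 ↦ 0  <
u = 1, v = 1/3 ↦ 1/3  <
u = 1, v = 2/3 ↦ 2/3  ≥
u = 1, v = 1 ↦ 1  ≥
So 4 of the 16 assignments meet the threshold.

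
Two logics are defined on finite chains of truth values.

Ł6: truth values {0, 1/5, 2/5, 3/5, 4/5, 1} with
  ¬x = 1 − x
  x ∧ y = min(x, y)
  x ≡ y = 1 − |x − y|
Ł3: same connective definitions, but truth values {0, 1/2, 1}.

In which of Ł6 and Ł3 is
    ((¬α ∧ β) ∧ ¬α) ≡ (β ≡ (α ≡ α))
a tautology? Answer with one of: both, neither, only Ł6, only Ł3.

neither

In Ł6: at α = 1/5, β = 1 the value is 4/5 — not a tautology.
In Ł3: at α = 1/2, β = 1 the value is 1/2 — not a tautology.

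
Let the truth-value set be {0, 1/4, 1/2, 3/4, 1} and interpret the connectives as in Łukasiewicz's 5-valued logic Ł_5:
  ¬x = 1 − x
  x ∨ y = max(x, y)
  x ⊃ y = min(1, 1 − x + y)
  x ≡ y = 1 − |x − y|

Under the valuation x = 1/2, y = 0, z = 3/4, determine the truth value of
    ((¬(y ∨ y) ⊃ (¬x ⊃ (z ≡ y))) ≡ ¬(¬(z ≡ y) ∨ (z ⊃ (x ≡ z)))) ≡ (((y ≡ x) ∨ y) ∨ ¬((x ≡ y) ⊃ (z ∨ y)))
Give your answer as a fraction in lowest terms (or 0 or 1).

3/4

y ∨ y = 0 ∨ 0 = 0
¬(y ∨ y) = ¬0 = 1
¬x = ¬1/2 = 1/2
z ≡ y = 3/4 ≡ 0 = 1/4
¬x ⊃ (z ≡ y) = 1/2 ⊃ 1/4 = 3/4
¬(y ∨ y) ⊃ (¬x ⊃ (z ≡ y)) = 1 ⊃ 3/4 = 3/4
z ≡ y = 3/4 ≡ 0 = 1/4
¬(z ≡ y) = ¬1/4 = 3/4
x ≡ z = 1/2 ≡ 3/4 = 3/4
z ⊃ (x ≡ z) = 3/4 ⊃ 3/4 = 1
¬(z ≡ y) ∨ (z ⊃ (x ≡ z)) = 3/4 ∨ 1 = 1
¬(¬(z ≡ y) ∨ (z ⊃ (x ≡ z))) = ¬1 = 0
(¬(y ∨ y) ⊃ (¬x ⊃ (z ≡ y))) ≡ ¬(¬(z ≡ y) ∨ (z ⊃ (x ≡ z))) = 3/4 ≡ 0 = 1/4
y ≡ x = 0 ≡ 1/2 = 1/2
(y ≡ x) ∨ y = 1/2 ∨ 0 = 1/2
x ≡ y = 1/2 ≡ 0 = 1/2
z ∨ y = 3/4 ∨ 0 = 3/4
(x ≡ y) ⊃ (z ∨ y) = 1/2 ⊃ 3/4 = 1
¬((x ≡ y) ⊃ (z ∨ y)) = ¬1 = 0
((y ≡ x) ∨ y) ∨ ¬((x ≡ y) ⊃ (z ∨ y)) = 1/2 ∨ 0 = 1/2
((¬(y ∨ y) ⊃ (¬x ⊃ (z ≡ y))) ≡ ¬(¬(z ≡ y) ∨ (z ⊃ (x ≡ z)))) ≡ (((y ≡ x) ∨ y) ∨ ¬((x ≡ y) ⊃ (z ∨ y))) = 1/4 ≡ 1/2 = 3/4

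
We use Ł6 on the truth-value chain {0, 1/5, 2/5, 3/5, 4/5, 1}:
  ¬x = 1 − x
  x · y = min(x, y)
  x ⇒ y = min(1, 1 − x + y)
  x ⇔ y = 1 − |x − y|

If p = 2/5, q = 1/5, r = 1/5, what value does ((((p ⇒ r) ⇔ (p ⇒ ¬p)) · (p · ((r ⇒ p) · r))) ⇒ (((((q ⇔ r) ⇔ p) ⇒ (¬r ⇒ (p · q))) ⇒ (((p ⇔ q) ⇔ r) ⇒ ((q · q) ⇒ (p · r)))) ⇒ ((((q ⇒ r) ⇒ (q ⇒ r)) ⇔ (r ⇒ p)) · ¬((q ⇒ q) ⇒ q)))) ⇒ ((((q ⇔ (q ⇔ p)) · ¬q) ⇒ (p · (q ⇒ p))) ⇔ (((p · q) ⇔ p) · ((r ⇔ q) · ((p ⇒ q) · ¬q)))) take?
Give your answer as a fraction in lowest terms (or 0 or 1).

p ⇒ r = 2/5 ⇒ 1/5 = 4/5
¬p = ¬2/5 = 3/5
p ⇒ ¬p = 2/5 ⇒ 3/5 = 1
(p ⇒ r) ⇔ (p ⇒ ¬p) = 4/5 ⇔ 1 = 4/5
r ⇒ p = 1/5 ⇒ 2/5 = 1
(r ⇒ p) · r = 1 · 1/5 = 1/5
p · ((r ⇒ p) · r) = 2/5 · 1/5 = 1/5
((p ⇒ r) ⇔ (p ⇒ ¬p)) · (p · ((r ⇒ p) · r)) = 4/5 · 1/5 = 1/5
q ⇔ r = 1/5 ⇔ 1/5 = 1
(q ⇔ r) ⇔ p = 1 ⇔ 2/5 = 2/5
¬r = ¬1/5 = 4/5
p · q = 2/5 · 1/5 = 1/5
¬r ⇒ (p · q) = 4/5 ⇒ 1/5 = 2/5
((q ⇔ r) ⇔ p) ⇒ (¬r ⇒ (p · q)) = 2/5 ⇒ 2/5 = 1
p ⇔ q = 2/5 ⇔ 1/5 = 4/5
(p ⇔ q) ⇔ r = 4/5 ⇔ 1/5 = 2/5
q · q = 1/5 · 1/5 = 1/5
p · r = 2/5 · 1/5 = 1/5
(q · q) ⇒ (p · r) = 1/5 ⇒ 1/5 = 1
((p ⇔ q) ⇔ r) ⇒ ((q · q) ⇒ (p · r)) = 2/5 ⇒ 1 = 1
(((q ⇔ r) ⇔ p) ⇒ (¬r ⇒ (p · q))) ⇒ (((p ⇔ q) ⇔ r) ⇒ ((q · q) ⇒ (p · r))) = 1 ⇒ 1 = 1
q ⇒ r = 1/5 ⇒ 1/5 = 1
q ⇒ r = 1/5 ⇒ 1/5 = 1
(q ⇒ r) ⇒ (q ⇒ r) = 1 ⇒ 1 = 1
r ⇒ p = 1/5 ⇒ 2/5 = 1
((q ⇒ r) ⇒ (q ⇒ r)) ⇔ (r ⇒ p) = 1 ⇔ 1 = 1
q ⇒ q = 1/5 ⇒ 1/5 = 1
(q ⇒ q) ⇒ q = 1 ⇒ 1/5 = 1/5
¬((q ⇒ q) ⇒ q) = ¬1/5 = 4/5
(((q ⇒ r) ⇒ (q ⇒ r)) ⇔ (r ⇒ p)) · ¬((q ⇒ q) ⇒ q) = 1 · 4/5 = 4/5
((((q ⇔ r) ⇔ p) ⇒ (¬r ⇒ (p · q))) ⇒ (((p ⇔ q) ⇔ r) ⇒ ((q · q) ⇒ (p · r)))) ⇒ ((((q ⇒ r) ⇒ (q ⇒ r)) ⇔ (r ⇒ p)) · ¬((q ⇒ q) ⇒ q)) = 1 ⇒ 4/5 = 4/5
(((p ⇒ r) ⇔ (p ⇒ ¬p)) · (p · ((r ⇒ p) · r))) ⇒ (((((q ⇔ r) ⇔ p) ⇒ (¬r ⇒ (p · q))) ⇒ (((p ⇔ q) ⇔ r) ⇒ ((q · q) ⇒ (p · r)))) ⇒ ((((q ⇒ r) ⇒ (q ⇒ r)) ⇔ (r ⇒ p)) · ¬((q ⇒ q) ⇒ q))) = 1/5 ⇒ 4/5 = 1
q ⇔ p = 1/5 ⇔ 2/5 = 4/5
q ⇔ (q ⇔ p) = 1/5 ⇔ 4/5 = 2/5
¬q = ¬1/5 = 4/5
(q ⇔ (q ⇔ p)) · ¬q = 2/5 · 4/5 = 2/5
q ⇒ p = 1/5 ⇒ 2/5 = 1
p · (q ⇒ p) = 2/5 · 1 = 2/5
((q ⇔ (q ⇔ p)) · ¬q) ⇒ (p · (q ⇒ p)) = 2/5 ⇒ 2/5 = 1
p · q = 2/5 · 1/5 = 1/5
(p · q) ⇔ p = 1/5 ⇔ 2/5 = 4/5
r ⇔ q = 1/5 ⇔ 1/5 = 1
p ⇒ q = 2/5 ⇒ 1/5 = 4/5
¬q = ¬1/5 = 4/5
(p ⇒ q) · ¬q = 4/5 · 4/5 = 4/5
(r ⇔ q) · ((p ⇒ q) · ¬q) = 1 · 4/5 = 4/5
((p · q) ⇔ p) · ((r ⇔ q) · ((p ⇒ q) · ¬q)) = 4/5 · 4/5 = 4/5
(((q ⇔ (q ⇔ p)) · ¬q) ⇒ (p · (q ⇒ p))) ⇔ (((p · q) ⇔ p) · ((r ⇔ q) · ((p ⇒ q) · ¬q))) = 1 ⇔ 4/5 = 4/5
((((p ⇒ r) ⇔ (p ⇒ ¬p)) · (p · ((r ⇒ p) · r))) ⇒ (((((q ⇔ r) ⇔ p) ⇒ (¬r ⇒ (p · q))) ⇒ (((p ⇔ q) ⇔ r) ⇒ ((q · q) ⇒ (p · r)))) ⇒ ((((q ⇒ r) ⇒ (q ⇒ r)) ⇔ (r ⇒ p)) · ¬((q ⇒ q) ⇒ q)))) ⇒ ((((q ⇔ (q ⇔ p)) · ¬q) ⇒ (p · (q ⇒ p))) ⇔ (((p · q) ⇔ p) · ((r ⇔ q) · ((p ⇒ q) · ¬q)))) = 1 ⇒ 4/5 = 4/5

4/5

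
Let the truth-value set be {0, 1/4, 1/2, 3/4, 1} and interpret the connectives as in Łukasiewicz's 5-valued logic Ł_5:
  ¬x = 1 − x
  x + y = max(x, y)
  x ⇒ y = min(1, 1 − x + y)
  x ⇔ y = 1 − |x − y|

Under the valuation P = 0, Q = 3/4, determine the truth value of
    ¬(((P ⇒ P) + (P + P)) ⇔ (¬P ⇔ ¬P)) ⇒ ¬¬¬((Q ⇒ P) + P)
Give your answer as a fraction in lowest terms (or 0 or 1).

P ⇒ P = 0 ⇒ 0 = 1
P + P = 0 + 0 = 0
(P ⇒ P) + (P + P) = 1 + 0 = 1
¬P = ¬0 = 1
¬P = ¬0 = 1
¬P ⇔ ¬P = 1 ⇔ 1 = 1
((P ⇒ P) + (P + P)) ⇔ (¬P ⇔ ¬P) = 1 ⇔ 1 = 1
¬(((P ⇒ P) + (P + P)) ⇔ (¬P ⇔ ¬P)) = ¬1 = 0
Q ⇒ P = 3/4 ⇒ 0 = 1/4
(Q ⇒ P) + P = 1/4 + 0 = 1/4
¬((Q ⇒ P) + P) = ¬1/4 = 3/4
¬¬((Q ⇒ P) + P) = ¬3/4 = 1/4
¬¬¬((Q ⇒ P) + P) = ¬1/4 = 3/4
¬(((P ⇒ P) + (P + P)) ⇔ (¬P ⇔ ¬P)) ⇒ ¬¬¬((Q ⇒ P) + P) = 0 ⇒ 3/4 = 1

1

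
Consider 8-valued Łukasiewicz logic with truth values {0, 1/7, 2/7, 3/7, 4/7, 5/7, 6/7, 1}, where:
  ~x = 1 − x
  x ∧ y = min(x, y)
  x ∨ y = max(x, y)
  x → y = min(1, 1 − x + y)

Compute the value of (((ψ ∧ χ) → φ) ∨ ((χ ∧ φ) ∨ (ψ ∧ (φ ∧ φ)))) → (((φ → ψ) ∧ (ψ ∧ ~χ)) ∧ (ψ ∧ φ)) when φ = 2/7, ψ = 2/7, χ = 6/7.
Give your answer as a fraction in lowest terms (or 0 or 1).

ψ ∧ χ = 2/7 ∧ 6/7 = 2/7
(ψ ∧ χ) → φ = 2/7 → 2/7 = 1
χ ∧ φ = 6/7 ∧ 2/7 = 2/7
φ ∧ φ = 2/7 ∧ 2/7 = 2/7
ψ ∧ (φ ∧ φ) = 2/7 ∧ 2/7 = 2/7
(χ ∧ φ) ∨ (ψ ∧ (φ ∧ φ)) = 2/7 ∨ 2/7 = 2/7
((ψ ∧ χ) → φ) ∨ ((χ ∧ φ) ∨ (ψ ∧ (φ ∧ φ))) = 1 ∨ 2/7 = 1
φ → ψ = 2/7 → 2/7 = 1
~χ = ~6/7 = 1/7
ψ ∧ ~χ = 2/7 ∧ 1/7 = 1/7
(φ → ψ) ∧ (ψ ∧ ~χ) = 1 ∧ 1/7 = 1/7
ψ ∧ φ = 2/7 ∧ 2/7 = 2/7
((φ → ψ) ∧ (ψ ∧ ~χ)) ∧ (ψ ∧ φ) = 1/7 ∧ 2/7 = 1/7
(((ψ ∧ χ) → φ) ∨ ((χ ∧ φ) ∨ (ψ ∧ (φ ∧ φ)))) → (((φ → ψ) ∧ (ψ ∧ ~χ)) ∧ (ψ ∧ φ)) = 1 → 1/7 = 1/7

1/7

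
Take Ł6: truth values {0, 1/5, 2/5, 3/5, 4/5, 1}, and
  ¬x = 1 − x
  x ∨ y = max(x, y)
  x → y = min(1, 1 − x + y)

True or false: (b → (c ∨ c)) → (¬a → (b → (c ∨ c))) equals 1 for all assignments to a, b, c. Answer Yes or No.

At a = 2/5, b = 1/5, c = 4/5, for instance:
c ∨ c = 4/5 ∨ 4/5 = 4/5
b → (c ∨ c) = 1/5 → 4/5 = 1
¬a = ¬2/5 = 3/5
¬a → (b → (c ∨ c)) = 3/5 → 1 = 1
(b → (c ∨ c)) → (¬a → (b → (c ∨ c))) = 1 → 1 = 1
and checking the remaining 215 assignments likewise gives ≥ 1 in every case.

Yes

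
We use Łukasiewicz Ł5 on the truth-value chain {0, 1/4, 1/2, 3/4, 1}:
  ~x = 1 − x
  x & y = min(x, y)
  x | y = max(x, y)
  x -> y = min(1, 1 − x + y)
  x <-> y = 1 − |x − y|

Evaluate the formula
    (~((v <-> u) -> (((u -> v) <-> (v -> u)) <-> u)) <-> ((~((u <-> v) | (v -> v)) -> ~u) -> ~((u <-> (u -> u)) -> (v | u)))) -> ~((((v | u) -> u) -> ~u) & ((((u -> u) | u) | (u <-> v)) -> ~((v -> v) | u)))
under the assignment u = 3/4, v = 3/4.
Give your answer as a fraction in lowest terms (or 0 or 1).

v <-> u = 3/4 <-> 3/4 = 1
u -> v = 3/4 -> 3/4 = 1
v -> u = 3/4 -> 3/4 = 1
(u -> v) <-> (v -> u) = 1 <-> 1 = 1
((u -> v) <-> (v -> u)) <-> u = 1 <-> 3/4 = 3/4
(v <-> u) -> (((u -> v) <-> (v -> u)) <-> u) = 1 -> 3/4 = 3/4
~((v <-> u) -> (((u -> v) <-> (v -> u)) <-> u)) = ~3/4 = 1/4
u <-> v = 3/4 <-> 3/4 = 1
v -> v = 3/4 -> 3/4 = 1
(u <-> v) | (v -> v) = 1 | 1 = 1
~((u <-> v) | (v -> v)) = ~1 = 0
~u = ~3/4 = 1/4
~((u <-> v) | (v -> v)) -> ~u = 0 -> 1/4 = 1
u -> u = 3/4 -> 3/4 = 1
u <-> (u -> u) = 3/4 <-> 1 = 3/4
v | u = 3/4 | 3/4 = 3/4
(u <-> (u -> u)) -> (v | u) = 3/4 -> 3/4 = 1
~((u <-> (u -> u)) -> (v | u)) = ~1 = 0
(~((u <-> v) | (v -> v)) -> ~u) -> ~((u <-> (u -> u)) -> (v | u)) = 1 -> 0 = 0
~((v <-> u) -> (((u -> v) <-> (v -> u)) <-> u)) <-> ((~((u <-> v) | (v -> v)) -> ~u) -> ~((u <-> (u -> u)) -> (v | u))) = 1/4 <-> 0 = 3/4
v | u = 3/4 | 3/4 = 3/4
(v | u) -> u = 3/4 -> 3/4 = 1
~u = ~3/4 = 1/4
((v | u) -> u) -> ~u = 1 -> 1/4 = 1/4
u -> u = 3/4 -> 3/4 = 1
(u -> u) | u = 1 | 3/4 = 1
u <-> v = 3/4 <-> 3/4 = 1
((u -> u) | u) | (u <-> v) = 1 | 1 = 1
v -> v = 3/4 -> 3/4 = 1
(v -> v) | u = 1 | 3/4 = 1
~((v -> v) | u) = ~1 = 0
(((u -> u) | u) | (u <-> v)) -> ~((v -> v) | u) = 1 -> 0 = 0
(((v | u) -> u) -> ~u) & ((((u -> u) | u) | (u <-> v)) -> ~((v -> v) | u)) = 1/4 & 0 = 0
~((((v | u) -> u) -> ~u) & ((((u -> u) | u) | (u <-> v)) -> ~((v -> v) | u))) = ~0 = 1
(~((v <-> u) -> (((u -> v) <-> (v -> u)) <-> u)) <-> ((~((u <-> v) | (v -> v)) -> ~u) -> ~((u <-> (u -> u)) -> (v | u)))) -> ~((((v | u) -> u) -> ~u) & ((((u -> u) | u) | (u <-> v)) -> ~((v -> v) | u))) = 3/4 -> 1 = 1

1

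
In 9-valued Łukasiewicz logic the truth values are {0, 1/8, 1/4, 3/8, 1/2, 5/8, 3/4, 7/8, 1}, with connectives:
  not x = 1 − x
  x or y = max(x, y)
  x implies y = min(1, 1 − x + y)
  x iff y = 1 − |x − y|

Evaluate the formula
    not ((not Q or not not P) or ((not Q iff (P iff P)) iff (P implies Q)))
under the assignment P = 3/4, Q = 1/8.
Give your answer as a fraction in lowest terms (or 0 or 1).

1/8

not Q = not 1/8 = 7/8
not P = not 3/4 = 1/4
not not P = not 1/4 = 3/4
not Q or not not P = 7/8 or 3/4 = 7/8
not Q = not 1/8 = 7/8
P iff P = 3/4 iff 3/4 = 1
not Q iff (P iff P) = 7/8 iff 1 = 7/8
P implies Q = 3/4 implies 1/8 = 3/8
(not Q iff (P iff P)) iff (P implies Q) = 7/8 iff 3/8 = 1/2
(not Q or not not P) or ((not Q iff (P iff P)) iff (P implies Q)) = 7/8 or 1/2 = 7/8
not ((not Q or not not P) or ((not Q iff (P iff P)) iff (P implies Q))) = not 7/8 = 1/8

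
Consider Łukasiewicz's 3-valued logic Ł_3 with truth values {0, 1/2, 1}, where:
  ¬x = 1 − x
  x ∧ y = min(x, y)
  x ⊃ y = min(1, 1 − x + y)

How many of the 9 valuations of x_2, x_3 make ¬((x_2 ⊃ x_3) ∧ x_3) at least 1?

3

x_2 = 0, x_3 = 0 ↦ 1  ≥
x_2 = 0, x_3 = 1/2 ↦ 1/2  <
x_2 = 0, x_3 = 1 ↦ 0  <
x_2 = 1/2, x_3 = 0 ↦ 1  ≥
x_2 = 1/2, x_3 = 1/2 ↦ 1/2  <
x_2 = 1/2, x_3 = 1 ↦ 0  <
x_2 = 1, x_3 = 0 ↦ 1  ≥
x_2 = 1, x_3 = 1/2 ↦ 1/2  <
x_2 = 1, x_3 = 1 ↦ 0  <
So 3 of the 9 assignments meet the threshold.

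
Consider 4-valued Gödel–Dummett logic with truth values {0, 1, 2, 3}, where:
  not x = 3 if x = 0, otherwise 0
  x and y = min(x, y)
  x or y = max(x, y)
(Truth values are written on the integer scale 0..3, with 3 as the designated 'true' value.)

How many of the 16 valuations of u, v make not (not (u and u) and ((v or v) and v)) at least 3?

u = 0, v = 0 ↦ 3  ≥
u = 0, v = 1 ↦ 0  <
u = 0, v = 2 ↦ 0  <
u = 0, v = 3 ↦ 0  <
u = 1, v = 0 ↦ 3  ≥
u = 1, v = 1 ↦ 3  ≥
u = 1, v = 2 ↦ 3  ≥
u = 1, v = 3 ↦ 3  ≥
u = 2, v = 0 ↦ 3  ≥
u = 2, v = 1 ↦ 3  ≥
u = 2, v = 2 ↦ 3  ≥
u = 2, v = 3 ↦ 3  ≥
u = 3, v = 0 ↦ 3  ≥
u = 3, v = 1 ↦ 3  ≥
u = 3, v = 2 ↦ 3  ≥
u = 3, v = 3 ↦ 3  ≥
So 13 of the 16 assignments meet the threshold.

13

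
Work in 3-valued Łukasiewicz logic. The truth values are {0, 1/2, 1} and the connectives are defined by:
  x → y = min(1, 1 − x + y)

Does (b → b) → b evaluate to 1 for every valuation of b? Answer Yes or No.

No

Counterexample: take b = 0.
b → b = 0 → 0 = 1
(b → b) → b = 1 → 0 = 0
This gives 0 ≠ 1.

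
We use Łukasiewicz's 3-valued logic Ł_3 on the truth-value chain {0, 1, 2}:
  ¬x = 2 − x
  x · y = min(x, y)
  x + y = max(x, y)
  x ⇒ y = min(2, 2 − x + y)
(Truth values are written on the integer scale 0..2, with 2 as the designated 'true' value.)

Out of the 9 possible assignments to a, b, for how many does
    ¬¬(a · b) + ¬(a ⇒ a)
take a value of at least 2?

a = 0, b = 0 ↦ 0  <
a = 0, b = 1 ↦ 0  <
a = 0, b = 2 ↦ 0  <
a = 1, b = 0 ↦ 0  <
a = 1, b = 1 ↦ 1  <
a = 1, b = 2 ↦ 1  <
a = 2, b = 0 ↦ 0  <
a = 2, b = 1 ↦ 1  <
a = 2, b = 2 ↦ 2  ≥
So 1 of the 9 assignments meets the threshold.

1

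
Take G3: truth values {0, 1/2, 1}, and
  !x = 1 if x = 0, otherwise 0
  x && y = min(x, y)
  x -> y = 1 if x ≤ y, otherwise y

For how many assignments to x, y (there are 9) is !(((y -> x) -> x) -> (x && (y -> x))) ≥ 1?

x = 0, y = 0 ↦ 0  <
x = 0, y = 1/2 ↦ 1  ≥
x = 0, y = 1 ↦ 1  ≥
x = 1/2, y = 0 ↦ 0  <
x = 1/2, y = 1/2 ↦ 0  <
x = 1/2, y = 1 ↦ 0  <
x = 1, y = 0 ↦ 0  <
x = 1, y = 1/2 ↦ 0  <
x = 1, y = 1 ↦ 0  <
So 2 of the 9 assignments meet the threshold.

2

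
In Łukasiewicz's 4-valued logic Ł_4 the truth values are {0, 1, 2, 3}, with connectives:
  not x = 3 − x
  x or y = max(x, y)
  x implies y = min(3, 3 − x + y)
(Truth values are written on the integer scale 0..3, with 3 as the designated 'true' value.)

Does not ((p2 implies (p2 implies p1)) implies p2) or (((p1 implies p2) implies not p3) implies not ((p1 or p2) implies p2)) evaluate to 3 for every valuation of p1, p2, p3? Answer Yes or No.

No

Counterexample: take p1 = 0, p2 = 1, p3 = 0.
p2 implies p1 = 1 implies 0 = 2
p2 implies (p2 implies p1) = 1 implies 2 = 3
(p2 implies (p2 implies p1)) implies p2 = 3 implies 1 = 1
not ((p2 implies (p2 implies p1)) implies p2) = not 1 = 2
p1 implies p2 = 0 implies 1 = 3
not p3 = not 0 = 3
(p1 implies p2) implies not p3 = 3 implies 3 = 3
p1 or p2 = 0 or 1 = 1
(p1 or p2) implies p2 = 1 implies 1 = 3
not ((p1 or p2) implies p2) = not 3 = 0
((p1 implies p2) implies not p3) implies not ((p1 or p2) implies p2) = 3 implies 0 = 0
not ((p2 implies (p2 implies p1)) implies p2) or (((p1 implies p2) implies not p3) implies not ((p1 or p2) implies p2)) = 2 or 0 = 2
This gives 2 ≠ 3.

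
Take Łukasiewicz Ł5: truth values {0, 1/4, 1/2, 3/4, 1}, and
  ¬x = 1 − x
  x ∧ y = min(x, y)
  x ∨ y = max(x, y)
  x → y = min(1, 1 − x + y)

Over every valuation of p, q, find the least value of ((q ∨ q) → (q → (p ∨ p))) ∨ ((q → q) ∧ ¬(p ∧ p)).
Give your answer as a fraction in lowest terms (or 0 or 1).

1/2

Take p = 1/2, q = 1:
q ∨ q = 1 ∨ 1 = 1
p ∨ p = 1/2 ∨ 1/2 = 1/2
q → (p ∨ p) = 1 → 1/2 = 1/2
(q ∨ q) → (q → (p ∨ p)) = 1 → 1/2 = 1/2
q → q = 1 → 1 = 1
p ∧ p = 1/2 ∧ 1/2 = 1/2
¬(p ∧ p) = ¬1/2 = 1/2
(q → q) ∧ ¬(p ∧ p) = 1 ∧ 1/2 = 1/2
((q ∨ q) → (q → (p ∨ p))) ∨ ((q → q) ∧ ¬(p ∧ p)) = 1/2 ∨ 1/2 = 1/2
No assignment yields a value below 1/2, so this is the minimum.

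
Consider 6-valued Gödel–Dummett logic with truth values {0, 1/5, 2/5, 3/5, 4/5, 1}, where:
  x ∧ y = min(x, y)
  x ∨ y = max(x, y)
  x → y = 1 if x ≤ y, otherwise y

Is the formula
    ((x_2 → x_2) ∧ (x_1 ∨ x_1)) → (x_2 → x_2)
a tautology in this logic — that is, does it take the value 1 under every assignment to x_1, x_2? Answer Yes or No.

Yes

At x_1 = 3/5, x_2 = 4/5, for instance:
x_2 → x_2 = 4/5 → 4/5 = 1
x_1 ∨ x_1 = 3/5 ∨ 3/5 = 3/5
(x_2 → x_2) ∧ (x_1 ∨ x_1) = 1 ∧ 3/5 = 3/5
((x_2 → x_2) ∧ (x_1 ∨ x_1)) → (x_2 → x_2) = 3/5 → 1 = 1
and checking the remaining 35 assignments likewise gives ≥ 1 in every case.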